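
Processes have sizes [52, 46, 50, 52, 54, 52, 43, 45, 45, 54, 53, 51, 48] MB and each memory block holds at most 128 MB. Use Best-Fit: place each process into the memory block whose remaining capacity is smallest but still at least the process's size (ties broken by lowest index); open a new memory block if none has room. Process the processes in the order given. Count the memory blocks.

Put 52 MB in memory block 1; 76 MB remain.
Put 46 MB in memory block 1; 30 MB remain.
Put 50 MB in memory block 2; 78 MB remain.
Put 52 MB in memory block 2; 26 MB remain.
Put 54 MB in memory block 3; 74 MB remain.
Put 52 MB in memory block 3; 22 MB remain.
Put 43 MB in memory block 4; 85 MB remain.
Put 45 MB in memory block 4; 40 MB remain.
Put 45 MB in memory block 5; 83 MB remain.
Put 54 MB in memory block 5; 29 MB remain.
Put 53 MB in memory block 6; 75 MB remain.
Put 51 MB in memory block 6; 24 MB remain.
Put 48 MB in memory block 7; 80 MB remain.
Final memory blocks: [52,46] [50,52] [54,52] [43,45] [45,54] [53,51] [48].

7 memory blocks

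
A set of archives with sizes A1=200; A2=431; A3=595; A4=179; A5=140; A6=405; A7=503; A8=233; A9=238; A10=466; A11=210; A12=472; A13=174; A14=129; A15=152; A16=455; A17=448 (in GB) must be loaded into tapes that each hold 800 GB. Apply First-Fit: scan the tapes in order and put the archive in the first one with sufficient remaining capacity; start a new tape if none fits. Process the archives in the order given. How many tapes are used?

Put A1 (200 GB) in tape 1; 600 GB remain.
Put A2 (431 GB) in tape 1; 169 GB remain.
Put A3 (595 GB) in tape 2; 205 GB remain.
Put A4 (179 GB) in tape 2; 26 GB remain.
Put A5 (140 GB) in tape 1; 29 GB remain.
Put A6 (405 GB) in tape 3; 395 GB remain.
Put A7 (503 GB) in tape 4; 297 GB remain.
Put A8 (233 GB) in tape 3; 162 GB remain.
Put A9 (238 GB) in tape 4; 59 GB remain.
Put A10 (466 GB) in tape 5; 334 GB remain.
Put A11 (210 GB) in tape 5; 124 GB remain.
Put A12 (472 GB) in tape 6; 328 GB remain.
Put A13 (174 GB) in tape 6; 154 GB remain.
Put A14 (129 GB) in tape 3; 33 GB remain.
Put A15 (152 GB) in tape 6; 2 GB remain.
Put A16 (455 GB) in tape 7; 345 GB remain.
Put A17 (448 GB) in tape 8; 352 GB remain.
Final tapes: [200,431,140] [595,179] [405,233,129] [503,238] [466,210] [472,174,152] [455] [448].

8 tapes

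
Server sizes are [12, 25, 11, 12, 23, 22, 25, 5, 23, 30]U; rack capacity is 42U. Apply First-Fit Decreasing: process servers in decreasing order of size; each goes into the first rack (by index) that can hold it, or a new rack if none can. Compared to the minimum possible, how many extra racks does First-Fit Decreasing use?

0

First-Fit Decreasing: [30,12] [25,12,5] [25,11] [23] [23] [22] → 6 racks.
6 servers exceed 21U (half the capacity), and no two of those can share a rack, so at least 6 racks are needed.
So 6 is already optimal.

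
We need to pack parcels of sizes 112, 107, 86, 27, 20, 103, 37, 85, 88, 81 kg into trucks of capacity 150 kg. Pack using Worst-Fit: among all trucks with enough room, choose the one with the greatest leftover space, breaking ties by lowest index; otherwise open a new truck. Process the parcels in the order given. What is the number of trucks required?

112 kg → truck 1 (remaining 38 kg)
107 kg → truck 2 (remaining 43 kg)
86 kg → truck 3 (remaining 64 kg)
27 kg → truck 3 (remaining 37 kg)
20 kg → truck 2 (remaining 23 kg)
103 kg → truck 4 (remaining 47 kg)
37 kg → truck 4 (remaining 10 kg)
85 kg → truck 5 (remaining 65 kg)
88 kg → truck 6 (remaining 62 kg)
81 kg → truck 7 (remaining 69 kg)
Final trucks: [112] [107,20] [86,27] [103,37] [85] [88] [81].

7 trucks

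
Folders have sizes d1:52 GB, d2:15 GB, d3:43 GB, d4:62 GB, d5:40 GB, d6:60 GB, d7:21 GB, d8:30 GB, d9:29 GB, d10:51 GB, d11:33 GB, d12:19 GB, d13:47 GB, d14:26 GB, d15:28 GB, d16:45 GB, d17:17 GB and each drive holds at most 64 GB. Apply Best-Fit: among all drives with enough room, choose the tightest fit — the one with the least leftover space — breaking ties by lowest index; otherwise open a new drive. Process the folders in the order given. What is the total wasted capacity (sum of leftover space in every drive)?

86

d1 (52 GB) → drive 1 (remaining 12 GB)
d2 (15 GB) → drive 2 (remaining 49 GB)
d3 (43 GB) → drive 2 (remaining 6 GB)
d4 (62 GB) → drive 3 (remaining 2 GB)
d5 (40 GB) → drive 4 (remaining 24 GB)
d6 (60 GB) → drive 5 (remaining 4 GB)
d7 (21 GB) → drive 4 (remaining 3 GB)
d8 (30 GB) → drive 6 (remaining 34 GB)
d9 (29 GB) → drive 6 (remaining 5 GB)
d10 (51 GB) → drive 7 (remaining 13 GB)
d11 (33 GB) → drive 8 (remaining 31 GB)
d12 (19 GB) → drive 8 (remaining 12 GB)
d13 (47 GB) → drive 9 (remaining 17 GB)
d14 (26 GB) → drive 10 (remaining 38 GB)
d15 (28 GB) → drive 10 (remaining 10 GB)
d16 (45 GB) → drive 11 (remaining 19 GB)
d17 (17 GB) → drive 9 (remaining 0 GB)
11 drives × 64 GB = 704 GB; used 618 GB; unused 86 GB.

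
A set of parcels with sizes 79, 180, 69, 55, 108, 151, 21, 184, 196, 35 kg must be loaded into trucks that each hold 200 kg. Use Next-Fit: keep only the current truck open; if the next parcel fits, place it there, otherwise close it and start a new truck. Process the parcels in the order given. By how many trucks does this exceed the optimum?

2

Next-Fit: [79] [180] [69,55] [108] [151,21] [184] [196] [35] → 8 trucks.
Total size 1078 kg; any packing needs at least ⌈1078/200⌉ = 6 trucks.
An optimal packing achieves that bound: [196] [184] [180] [151,35] [108,79] [69,55,21] → 6 trucks.
Excess: 8 − 6 = 2.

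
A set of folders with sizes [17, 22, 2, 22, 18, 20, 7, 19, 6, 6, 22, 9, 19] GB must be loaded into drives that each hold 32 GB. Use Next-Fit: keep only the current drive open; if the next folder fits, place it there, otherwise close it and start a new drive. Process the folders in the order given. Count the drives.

drive 1: place 17 GB, 15 GB left
drive 2: place 22 GB, 10 GB left
drive 2: place 2 GB, 8 GB left
drive 3: place 22 GB, 10 GB left
drive 4: place 18 GB, 14 GB left
drive 5: place 20 GB, 12 GB left
drive 5: place 7 GB, 5 GB left
drive 6: place 19 GB, 13 GB left
drive 6: place 6 GB, 7 GB left
drive 6: place 6 GB, 1 GB left
drive 7: place 22 GB, 10 GB left
drive 7: place 9 GB, 1 GB left
drive 8: place 19 GB, 13 GB left

8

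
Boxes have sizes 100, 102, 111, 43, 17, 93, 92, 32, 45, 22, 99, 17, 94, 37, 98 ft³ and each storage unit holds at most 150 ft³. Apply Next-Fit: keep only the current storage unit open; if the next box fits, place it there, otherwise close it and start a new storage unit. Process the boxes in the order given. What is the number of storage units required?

100 ft³ → storage unit 1 (remaining 50 ft³)
102 ft³ → storage unit 2 (remaining 48 ft³)
111 ft³ → storage unit 3 (remaining 39 ft³)
43 ft³ → storage unit 4 (remaining 107 ft³)
17 ft³ → storage unit 4 (remaining 90 ft³)
93 ft³ → storage unit 5 (remaining 57 ft³)
92 ft³ → storage unit 6 (remaining 58 ft³)
32 ft³ → storage unit 6 (remaining 26 ft³)
45 ft³ → storage unit 7 (remaining 105 ft³)
22 ft³ → storage unit 7 (remaining 83 ft³)
99 ft³ → storage unit 8 (remaining 51 ft³)
17 ft³ → storage unit 8 (remaining 34 ft³)
94 ft³ → storage unit 9 (remaining 56 ft³)
37 ft³ → storage unit 9 (remaining 19 ft³)
98 ft³ → storage unit 10 (remaining 52 ft³)
Final storage units: [100] [102] [111] [43,17] [93] [92,32] [45,22] [99,17] [94,37] [98].

10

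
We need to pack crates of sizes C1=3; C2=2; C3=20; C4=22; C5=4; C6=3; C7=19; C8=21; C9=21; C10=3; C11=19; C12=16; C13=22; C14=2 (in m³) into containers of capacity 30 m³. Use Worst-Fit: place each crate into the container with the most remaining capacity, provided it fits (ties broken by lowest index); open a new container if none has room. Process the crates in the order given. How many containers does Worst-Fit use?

container 1: place C1 (3 m³), 27 m³ left
container 1: place C2 (2 m³), 25 m³ left
container 1: place C3 (20 m³), 5 m³ left
container 2: place C4 (22 m³), 8 m³ left
container 2: place C5 (4 m³), 4 m³ left
container 1: place C6 (3 m³), 2 m³ left
container 3: place C7 (19 m³), 11 m³ left
container 4: place C8 (21 m³), 9 m³ left
container 5: place C9 (21 m³), 9 m³ left
container 3: place C10 (3 m³), 8 m³ left
container 6: place C11 (19 m³), 11 m³ left
container 7: place C12 (16 m³), 14 m³ left
container 8: place C13 (22 m³), 8 m³ left
container 7: place C14 (2 m³), 12 m³ left

8 containers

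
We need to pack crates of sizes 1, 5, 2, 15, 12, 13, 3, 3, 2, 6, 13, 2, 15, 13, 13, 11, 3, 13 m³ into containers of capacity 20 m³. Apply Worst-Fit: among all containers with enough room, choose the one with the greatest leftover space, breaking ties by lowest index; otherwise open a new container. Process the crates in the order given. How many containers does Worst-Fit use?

container 1: place 1 m³, 19 m³ left
container 1: place 5 m³, 14 m³ left
container 1: place 2 m³, 12 m³ left
container 2: place 15 m³, 5 m³ left
container 1: place 12 m³, 0 m³ left
container 3: place 13 m³, 7 m³ left
container 3: place 3 m³, 4 m³ left
container 2: place 3 m³, 2 m³ left
container 3: place 2 m³, 2 m³ left
container 4: place 6 m³, 14 m³ left
container 4: place 13 m³, 1 m³ left
container 2: place 2 m³, 0 m³ left
container 5: place 15 m³, 5 m³ left
container 6: place 13 m³, 7 m³ left
container 7: place 13 m³, 7 m³ left
container 8: place 11 m³, 9 m³ left
container 8: place 3 m³, 6 m³ left
container 9: place 13 m³, 7 m³ left
Final containers: [1,5,2,12] [15,3,2] [13,3,2] [6,13] [15] [13] [13] [11,3] [13].

9 containers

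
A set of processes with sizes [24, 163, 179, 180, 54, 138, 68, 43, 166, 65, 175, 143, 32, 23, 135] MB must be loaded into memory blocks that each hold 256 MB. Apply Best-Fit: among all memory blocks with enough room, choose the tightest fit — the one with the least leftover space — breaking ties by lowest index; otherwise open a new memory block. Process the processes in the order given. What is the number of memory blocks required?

24 MB → memory block 1 (remaining 232 MB)
163 MB → memory block 1 (remaining 69 MB)
179 MB → memory block 2 (remaining 77 MB)
180 MB → memory block 3 (remaining 76 MB)
54 MB → memory block 1 (remaining 15 MB)
138 MB → memory block 4 (remaining 118 MB)
68 MB → memory block 3 (remaining 8 MB)
43 MB → memory block 2 (remaining 34 MB)
166 MB → memory block 5 (remaining 90 MB)
65 MB → memory block 5 (remaining 25 MB)
175 MB → memory block 6 (remaining 81 MB)
143 MB → memory block 7 (remaining 113 MB)
32 MB → memory block 2 (remaining 2 MB)
23 MB → memory block 5 (remaining 2 MB)
135 MB → memory block 8 (remaining 121 MB)

8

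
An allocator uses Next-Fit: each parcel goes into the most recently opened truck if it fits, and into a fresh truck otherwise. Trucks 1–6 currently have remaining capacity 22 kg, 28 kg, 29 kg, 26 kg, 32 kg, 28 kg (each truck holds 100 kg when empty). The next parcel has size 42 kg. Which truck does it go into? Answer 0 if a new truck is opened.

Next-Fit only looks at truck 6, which has 28 kg free.
42 kg does not fit, so a new truck is opened.

0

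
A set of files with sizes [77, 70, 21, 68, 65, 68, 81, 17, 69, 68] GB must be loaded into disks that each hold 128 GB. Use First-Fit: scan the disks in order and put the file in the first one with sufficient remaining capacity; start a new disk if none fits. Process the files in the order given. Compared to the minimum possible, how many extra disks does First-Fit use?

First-Fit: [77,21,17] [70] [68] [65] [68] [81] [69] [68] → 8 disks.
8 files exceed 64 GB (half the capacity), and no two of those can share a disk, so at least 8 disks are needed.
So 8 is already optimal.

0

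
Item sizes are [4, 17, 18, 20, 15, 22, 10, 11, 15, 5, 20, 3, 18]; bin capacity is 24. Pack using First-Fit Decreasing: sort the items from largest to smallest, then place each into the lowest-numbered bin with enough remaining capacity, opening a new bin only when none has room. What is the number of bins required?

Sorted descending: 22, 20, 20, 18, 18, 17, 15, 15, 11, 10, 5, 4, 3.
bin 1: place 22, 2 left
bin 2: place 20, 4 left
bin 3: place 20, 4 left
bin 4: place 18, 6 left
bin 5: place 18, 6 left
bin 6: place 17, 7 left
bin 7: place 15, 9 left
bin 8: place 15, 9 left
bin 9: place 11, 13 left
bin 9: place 10, 3 left
bin 4: place 5, 1 left
bin 2: place 4, 0 left
bin 3: place 3, 1 left
Final bins: [22] [20,4] [20,3] [18,5] [18] [17] [15] [15] [11,10].

9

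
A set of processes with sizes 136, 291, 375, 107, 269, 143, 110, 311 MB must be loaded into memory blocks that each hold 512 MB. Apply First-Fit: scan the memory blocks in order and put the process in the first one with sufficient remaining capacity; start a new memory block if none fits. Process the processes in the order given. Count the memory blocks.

4

Put 136 MB in memory block 1; 376 MB remain.
Put 291 MB in memory block 1; 85 MB remain.
Put 375 MB in memory block 2; 137 MB remain.
Put 107 MB in memory block 2; 30 MB remain.
Put 269 MB in memory block 3; 243 MB remain.
Put 143 MB in memory block 3; 100 MB remain.
Put 110 MB in memory block 4; 402 MB remain.
Put 311 MB in memory block 4; 91 MB remain.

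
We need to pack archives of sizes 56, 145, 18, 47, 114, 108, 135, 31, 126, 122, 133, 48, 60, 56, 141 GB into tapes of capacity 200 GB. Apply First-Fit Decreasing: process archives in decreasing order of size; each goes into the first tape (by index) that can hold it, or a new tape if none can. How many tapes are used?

8 tapes

Sorted descending: 145, 141, 135, 133, 126, 122, 114, 108, 60, 56, 56, 48, 47, 31, 18.
145 GB → tape 1 (remaining 55 GB)
141 GB → tape 2 (remaining 59 GB)
135 GB → tape 3 (remaining 65 GB)
133 GB → tape 4 (remaining 67 GB)
126 GB → tape 5 (remaining 74 GB)
122 GB → tape 6 (remaining 78 GB)
114 GB → tape 7 (remaining 86 GB)
108 GB → tape 8 (remaining 92 GB)
60 GB → tape 3 (remaining 5 GB)
56 GB → tape 2 (remaining 3 GB)
56 GB → tape 4 (remaining 11 GB)
48 GB → tape 1 (remaining 7 GB)
47 GB → tape 5 (remaining 27 GB)
31 GB → tape 6 (remaining 47 GB)
18 GB → tape 5 (remaining 9 GB)
Final tapes: [145,48] [141,56] [135,60] [133,56] [126,47,18] [122,31] [114] [108].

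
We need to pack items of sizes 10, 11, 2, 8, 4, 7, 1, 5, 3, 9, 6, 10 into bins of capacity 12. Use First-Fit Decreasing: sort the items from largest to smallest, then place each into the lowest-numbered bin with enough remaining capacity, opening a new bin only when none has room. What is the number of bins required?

7

Sorted descending: 11, 10, 10, 9, 8, 7, 6, 5, 4, 3, 2, 1.
11 → bin 1 (remaining 1)
10 → bin 2 (remaining 2)
10 → bin 3 (remaining 2)
9 → bin 4 (remaining 3)
8 → bin 5 (remaining 4)
7 → bin 6 (remaining 5)
6 → bin 7 (remaining 6)
5 → bin 6 (remaining 0)
4 → bin 5 (remaining 0)
3 → bin 4 (remaining 0)
2 → bin 2 (remaining 0)
1 → bin 1 (remaining 0)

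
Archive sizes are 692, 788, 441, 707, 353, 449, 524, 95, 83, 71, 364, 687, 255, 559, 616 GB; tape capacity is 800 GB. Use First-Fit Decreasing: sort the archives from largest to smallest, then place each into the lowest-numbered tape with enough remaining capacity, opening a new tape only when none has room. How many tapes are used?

10 tapes

Sorted descending: 788, 707, 692, 687, 616, 559, 524, 449, 441, 364, 353, 255, 95, 83, 71.
Put 788 GB in tape 1; 12 GB remain.
Put 707 GB in tape 2; 93 GB remain.
Put 692 GB in tape 3; 108 GB remain.
Put 687 GB in tape 4; 113 GB remain.
Put 616 GB in tape 5; 184 GB remain.
Put 559 GB in tape 6; 241 GB remain.
Put 524 GB in tape 7; 276 GB remain.
Put 449 GB in tape 8; 351 GB remain.
Put 441 GB in tape 9; 359 GB remain.
Put 364 GB in tape 10; 436 GB remain.
Put 353 GB in tape 9; 6 GB remain.
Put 255 GB in tape 7; 21 GB remain.
Put 95 GB in tape 3; 13 GB remain.
Put 83 GB in tape 2; 10 GB remain.
Put 71 GB in tape 4; 42 GB remain.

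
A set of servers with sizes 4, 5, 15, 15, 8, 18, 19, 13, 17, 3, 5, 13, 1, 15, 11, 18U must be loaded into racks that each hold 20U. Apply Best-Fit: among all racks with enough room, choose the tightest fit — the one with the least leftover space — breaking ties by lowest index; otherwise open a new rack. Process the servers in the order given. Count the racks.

4U → rack 1 (remaining 16U)
5U → rack 1 (remaining 11U)
15U → rack 2 (remaining 5U)
15U → rack 3 (remaining 5U)
8U → rack 1 (remaining 3U)
18U → rack 4 (remaining 2U)
19U → rack 5 (remaining 1U)
13U → rack 6 (remaining 7U)
17U → rack 7 (remaining 3U)
3U → rack 1 (remaining 0U)
5U → rack 2 (remaining 0U)
13U → rack 8 (remaining 7U)
1U → rack 5 (remaining 0U)
15U → rack 9 (remaining 5U)
11U → rack 10 (remaining 9U)
18U → rack 11 (remaining 2U)

11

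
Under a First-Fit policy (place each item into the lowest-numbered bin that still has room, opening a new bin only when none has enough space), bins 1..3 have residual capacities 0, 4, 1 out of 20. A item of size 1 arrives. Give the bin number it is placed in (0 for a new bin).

2

Bins with room: bin 2 (4), bin 3 (1).
The first with room is bin 2.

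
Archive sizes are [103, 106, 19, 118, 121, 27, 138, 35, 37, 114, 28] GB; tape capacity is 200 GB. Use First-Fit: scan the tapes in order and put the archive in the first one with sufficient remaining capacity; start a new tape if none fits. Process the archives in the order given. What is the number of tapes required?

6 tapes

tape 1: place 103 GB, 97 GB left
tape 2: place 106 GB, 94 GB left
tape 1: place 19 GB, 78 GB left
tape 3: place 118 GB, 82 GB left
tape 4: place 121 GB, 79 GB left
tape 1: place 27 GB, 51 GB left
tape 5: place 138 GB, 62 GB left
tape 1: place 35 GB, 16 GB left
tape 2: place 37 GB, 57 GB left
tape 6: place 114 GB, 86 GB left
tape 2: place 28 GB, 29 GB left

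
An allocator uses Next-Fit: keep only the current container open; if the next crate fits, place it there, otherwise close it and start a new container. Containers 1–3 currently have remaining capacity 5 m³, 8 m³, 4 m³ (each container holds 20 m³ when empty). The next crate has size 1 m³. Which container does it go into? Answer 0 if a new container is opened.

3

Next-Fit only looks at container 3, which has 4 m³ free.
1 m³ fits there.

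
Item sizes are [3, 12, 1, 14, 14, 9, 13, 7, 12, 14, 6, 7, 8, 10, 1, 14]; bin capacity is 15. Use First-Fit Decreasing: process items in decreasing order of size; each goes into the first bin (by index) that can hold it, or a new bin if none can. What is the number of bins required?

11 bins

Sorted descending: 14, 14, 14, 14, 13, 12, 12, 10, 9, 8, 7, 7, 6, 3, 1, 1.
Put 14 in bin 1; 1 remain.
Put 14 in bin 2; 1 remain.
Put 14 in bin 3; 1 remain.
Put 14 in bin 4; 1 remain.
Put 13 in bin 5; 2 remain.
Put 12 in bin 6; 3 remain.
Put 12 in bin 7; 3 remain.
Put 10 in bin 8; 5 remain.
Put 9 in bin 9; 6 remain.
Put 8 in bin 10; 7 remain.
Put 7 in bin 10; 0 remain.
Put 7 in bin 11; 8 remain.
Put 6 in bin 9; 0 remain.
Put 3 in bin 6; 0 remain.
Put 1 in bin 1; 0 remain.
Put 1 in bin 2; 0 remain.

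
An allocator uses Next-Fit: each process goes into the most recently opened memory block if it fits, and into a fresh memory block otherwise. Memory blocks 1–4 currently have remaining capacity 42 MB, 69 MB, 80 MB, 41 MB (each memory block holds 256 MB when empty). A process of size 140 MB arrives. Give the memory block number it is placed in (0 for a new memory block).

Next-Fit only looks at memory block 4, which has 41 MB free.
140 MB does not fit, so a new memory block is opened.

0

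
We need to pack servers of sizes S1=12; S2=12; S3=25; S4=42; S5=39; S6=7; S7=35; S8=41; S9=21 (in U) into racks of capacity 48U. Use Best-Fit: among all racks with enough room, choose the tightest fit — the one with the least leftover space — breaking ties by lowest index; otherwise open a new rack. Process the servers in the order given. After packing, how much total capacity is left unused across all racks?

54

rack 1: place S1 (12U), 36U left
rack 1: place S2 (12U), 24U left
rack 2: place S3 (25U), 23U left
rack 3: place S4 (42U), 6U left
rack 4: place S5 (39U), 9U left
rack 4: place S6 (7U), 2U left
rack 5: place S7 (35U), 13U left
rack 6: place S8 (41U), 7U left
rack 2: place S9 (21U), 2U left
6 racks × 48U = 288U; used 234U; unused 54U.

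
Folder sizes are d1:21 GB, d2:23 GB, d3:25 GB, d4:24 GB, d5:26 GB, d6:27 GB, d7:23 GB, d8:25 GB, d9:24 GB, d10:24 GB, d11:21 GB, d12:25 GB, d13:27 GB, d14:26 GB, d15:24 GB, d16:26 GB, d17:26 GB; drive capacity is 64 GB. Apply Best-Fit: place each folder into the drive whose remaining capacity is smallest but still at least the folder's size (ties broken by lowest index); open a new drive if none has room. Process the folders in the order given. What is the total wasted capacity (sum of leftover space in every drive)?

159

Put d1 (21 GB) in drive 1; 43 GB remain.
Put d2 (23 GB) in drive 1; 20 GB remain.
Put d3 (25 GB) in drive 2; 39 GB remain.
Put d4 (24 GB) in drive 2; 15 GB remain.
Put d5 (26 GB) in drive 3; 38 GB remain.
Put d6 (27 GB) in drive 3; 11 GB remain.
Put d7 (23 GB) in drive 4; 41 GB remain.
Put d8 (25 GB) in drive 4; 16 GB remain.
Put d9 (24 GB) in drive 5; 40 GB remain.
Put d10 (24 GB) in drive 5; 16 GB remain.
Put d11 (21 GB) in drive 6; 43 GB remain.
Put d12 (25 GB) in drive 6; 18 GB remain.
Put d13 (27 GB) in drive 7; 37 GB remain.
Put d14 (26 GB) in drive 7; 11 GB remain.
Put d15 (24 GB) in drive 8; 40 GB remain.
Put d16 (26 GB) in drive 8; 14 GB remain.
Put d17 (26 GB) in drive 9; 38 GB remain.
9 drives × 64 GB = 576 GB; used 417 GB; unused 159 GB.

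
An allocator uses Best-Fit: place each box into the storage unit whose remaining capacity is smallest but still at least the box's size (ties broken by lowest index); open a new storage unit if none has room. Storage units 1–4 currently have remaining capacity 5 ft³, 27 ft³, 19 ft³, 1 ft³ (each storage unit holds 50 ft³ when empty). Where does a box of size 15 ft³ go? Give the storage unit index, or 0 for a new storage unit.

3

Storage units with room: storage unit 2 (27 ft³), storage unit 3 (19 ft³).
Tightest fit is storage unit 3 with 19 ft³ free.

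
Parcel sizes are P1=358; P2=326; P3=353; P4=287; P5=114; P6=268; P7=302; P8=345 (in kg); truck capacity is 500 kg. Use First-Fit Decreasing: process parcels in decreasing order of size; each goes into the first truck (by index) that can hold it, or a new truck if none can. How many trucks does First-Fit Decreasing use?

Sorted descending: 358, 353, 345, 326, 302, 287, 268, 114.
truck 1: place 358 kg, 142 kg left
truck 2: place 353 kg, 147 kg left
truck 3: place 345 kg, 155 kg left
truck 4: place 326 kg, 174 kg left
truck 5: place 302 kg, 198 kg left
truck 6: place 287 kg, 213 kg left
truck 7: place 268 kg, 232 kg left
truck 1: place 114 kg, 28 kg left
Final trucks: [358,114] [353] [345] [326] [302] [287] [268].

7 trucks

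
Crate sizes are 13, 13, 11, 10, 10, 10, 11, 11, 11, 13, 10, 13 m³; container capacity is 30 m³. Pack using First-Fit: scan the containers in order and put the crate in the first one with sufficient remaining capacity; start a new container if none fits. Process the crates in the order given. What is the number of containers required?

6 containers

Put 13 m³ in container 1; 17 m³ remain.
Put 13 m³ in container 1; 4 m³ remain.
Put 11 m³ in container 2; 19 m³ remain.
Put 10 m³ in container 2; 9 m³ remain.
Put 10 m³ in container 3; 20 m³ remain.
Put 10 m³ in container 3; 10 m³ remain.
Put 11 m³ in container 4; 19 m³ remain.
Put 11 m³ in container 4; 8 m³ remain.
Put 11 m³ in container 5; 19 m³ remain.
Put 13 m³ in container 5; 6 m³ remain.
Put 10 m³ in container 3; 0 m³ remain.
Put 13 m³ in container 6; 17 m³ remain.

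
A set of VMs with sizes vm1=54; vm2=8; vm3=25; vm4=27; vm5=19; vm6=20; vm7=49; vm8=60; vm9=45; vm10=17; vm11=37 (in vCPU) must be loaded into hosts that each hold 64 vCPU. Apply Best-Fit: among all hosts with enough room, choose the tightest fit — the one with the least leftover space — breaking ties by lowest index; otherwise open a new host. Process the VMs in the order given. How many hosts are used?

7 hosts

Put vm1 (54 vCPU) in host 1; 10 vCPU remain.
Put vm2 (8 vCPU) in host 1; 2 vCPU remain.
Put vm3 (25 vCPU) in host 2; 39 vCPU remain.
Put vm4 (27 vCPU) in host 2; 12 vCPU remain.
Put vm5 (19 vCPU) in host 3; 45 vCPU remain.
Put vm6 (20 vCPU) in host 3; 25 vCPU remain.
Put vm7 (49 vCPU) in host 4; 15 vCPU remain.
Put vm8 (60 vCPU) in host 5; 4 vCPU remain.
Put vm9 (45 vCPU) in host 6; 19 vCPU remain.
Put vm10 (17 vCPU) in host 6; 2 vCPU remain.
Put vm11 (37 vCPU) in host 7; 27 vCPU remain.
Final hosts: [54,8] [25,27] [19,20] [49] [60] [45,17] [37].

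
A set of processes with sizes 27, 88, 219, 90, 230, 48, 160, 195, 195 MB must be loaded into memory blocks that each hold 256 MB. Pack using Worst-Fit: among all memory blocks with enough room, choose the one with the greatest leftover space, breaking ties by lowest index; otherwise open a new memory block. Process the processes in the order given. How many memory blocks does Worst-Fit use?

Put 27 MB in memory block 1; 229 MB remain.
Put 88 MB in memory block 1; 141 MB remain.
Put 219 MB in memory block 2; 37 MB remain.
Put 90 MB in memory block 1; 51 MB remain.
Put 230 MB in memory block 3; 26 MB remain.
Put 48 MB in memory block 1; 3 MB remain.
Put 160 MB in memory block 4; 96 MB remain.
Put 195 MB in memory block 5; 61 MB remain.
Put 195 MB in memory block 6; 61 MB remain.

6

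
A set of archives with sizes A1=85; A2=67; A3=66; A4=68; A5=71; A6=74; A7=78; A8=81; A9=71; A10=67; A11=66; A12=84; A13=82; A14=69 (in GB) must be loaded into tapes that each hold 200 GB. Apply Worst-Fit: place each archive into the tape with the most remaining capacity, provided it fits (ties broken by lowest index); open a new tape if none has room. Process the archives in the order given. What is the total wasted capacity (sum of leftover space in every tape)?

371

tape 1: place A1 (85 GB), 115 GB left
tape 1: place A2 (67 GB), 48 GB left
tape 2: place A3 (66 GB), 134 GB left
tape 2: place A4 (68 GB), 66 GB left
tape 3: place A5 (71 GB), 129 GB left
tape 3: place A6 (74 GB), 55 GB left
tape 4: place A7 (78 GB), 122 GB left
tape 4: place A8 (81 GB), 41 GB left
tape 5: place A9 (71 GB), 129 GB left
tape 5: place A10 (67 GB), 62 GB left
tape 2: place A11 (66 GB), 0 GB left
tape 6: place A12 (84 GB), 116 GB left
tape 6: place A13 (82 GB), 34 GB left
tape 7: place A14 (69 GB), 131 GB left
7 tapes × 200 GB = 1400 GB; used 1029 GB; unused 371 GB.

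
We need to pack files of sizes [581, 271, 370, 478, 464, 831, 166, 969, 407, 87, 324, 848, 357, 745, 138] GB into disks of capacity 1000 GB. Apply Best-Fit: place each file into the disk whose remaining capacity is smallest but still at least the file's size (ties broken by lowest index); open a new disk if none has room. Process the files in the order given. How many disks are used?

Put 581 GB in disk 1; 419 GB remain.
Put 271 GB in disk 1; 148 GB remain.
Put 370 GB in disk 2; 630 GB remain.
Put 478 GB in disk 2; 152 GB remain.
Put 464 GB in disk 3; 536 GB remain.
Put 831 GB in disk 4; 169 GB remain.
Put 166 GB in disk 4; 3 GB remain.
Put 969 GB in disk 5; 31 GB remain.
Put 407 GB in disk 3; 129 GB remain.
Put 87 GB in disk 3; 42 GB remain.
Put 324 GB in disk 6; 676 GB remain.
Put 848 GB in disk 7; 152 GB remain.
Put 357 GB in disk 6; 319 GB remain.
Put 745 GB in disk 8; 255 GB remain.
Put 138 GB in disk 1; 10 GB remain.

8 disks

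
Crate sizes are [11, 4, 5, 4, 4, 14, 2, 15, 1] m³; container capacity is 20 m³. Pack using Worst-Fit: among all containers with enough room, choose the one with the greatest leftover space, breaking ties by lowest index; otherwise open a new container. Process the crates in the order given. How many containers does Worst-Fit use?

4

11 m³ → container 1 (remaining 9 m³)
4 m³ → container 1 (remaining 5 m³)
5 m³ → container 1 (remaining 0 m³)
4 m³ → container 2 (remaining 16 m³)
4 m³ → container 2 (remaining 12 m³)
14 m³ → container 3 (remaining 6 m³)
2 m³ → container 2 (remaining 10 m³)
15 m³ → container 4 (remaining 5 m³)
1 m³ → container 2 (remaining 9 m³)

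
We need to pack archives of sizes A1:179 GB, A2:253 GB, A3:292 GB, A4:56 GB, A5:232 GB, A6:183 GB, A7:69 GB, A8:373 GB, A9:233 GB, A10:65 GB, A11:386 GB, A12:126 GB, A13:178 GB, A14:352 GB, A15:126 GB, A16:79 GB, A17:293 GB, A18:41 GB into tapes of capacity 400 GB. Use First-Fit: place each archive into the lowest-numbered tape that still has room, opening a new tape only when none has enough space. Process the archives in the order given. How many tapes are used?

tape 1: place A1 (179 GB), 221 GB left
tape 2: place A2 (253 GB), 147 GB left
tape 3: place A3 (292 GB), 108 GB left
tape 1: place A4 (56 GB), 165 GB left
tape 4: place A5 (232 GB), 168 GB left
tape 5: place A6 (183 GB), 217 GB left
tape 1: place A7 (69 GB), 96 GB left
tape 6: place A8 (373 GB), 27 GB left
tape 7: place A9 (233 GB), 167 GB left
tape 1: place A10 (65 GB), 31 GB left
tape 8: place A11 (386 GB), 14 GB left
tape 2: place A12 (126 GB), 21 GB left
tape 5: place A13 (178 GB), 39 GB left
tape 9: place A14 (352 GB), 48 GB left
tape 4: place A15 (126 GB), 42 GB left
tape 3: place A16 (79 GB), 29 GB left
tape 10: place A17 (293 GB), 107 GB left
tape 4: place A18 (41 GB), 1 GB left
Final tapes: [179,56,69,65] [253,126] [292,79] [232,126,41] [183,178] [373] [233] [386] [352] [293].

10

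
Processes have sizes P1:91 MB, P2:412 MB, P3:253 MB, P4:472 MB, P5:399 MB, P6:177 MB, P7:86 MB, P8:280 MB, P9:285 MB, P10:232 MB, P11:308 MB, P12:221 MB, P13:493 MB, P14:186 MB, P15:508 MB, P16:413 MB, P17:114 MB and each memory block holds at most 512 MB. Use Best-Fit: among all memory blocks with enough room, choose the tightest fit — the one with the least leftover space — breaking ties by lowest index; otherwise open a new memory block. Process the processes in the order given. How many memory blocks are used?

11 memory blocks

memory block 1: place P1 (91 MB), 421 MB left
memory block 1: place P2 (412 MB), 9 MB left
memory block 2: place P3 (253 MB), 259 MB left
memory block 3: place P4 (472 MB), 40 MB left
memory block 4: place P5 (399 MB), 113 MB left
memory block 2: place P6 (177 MB), 82 MB left
memory block 4: place P7 (86 MB), 27 MB left
memory block 5: place P8 (280 MB), 232 MB left
memory block 6: place P9 (285 MB), 227 MB left
memory block 5: place P10 (232 MB), 0 MB left
memory block 7: place P11 (308 MB), 204 MB left
memory block 6: place P12 (221 MB), 6 MB left
memory block 8: place P13 (493 MB), 19 MB left
memory block 7: place P14 (186 MB), 18 MB left
memory block 9: place P15 (508 MB), 4 MB left
memory block 10: place P16 (413 MB), 99 MB left
memory block 11: place P17 (114 MB), 398 MB left
Final memory blocks: [91,412] [253,177] [472] [399,86] [280,232] [285,221] [308,186] [493] [508] [413] [114].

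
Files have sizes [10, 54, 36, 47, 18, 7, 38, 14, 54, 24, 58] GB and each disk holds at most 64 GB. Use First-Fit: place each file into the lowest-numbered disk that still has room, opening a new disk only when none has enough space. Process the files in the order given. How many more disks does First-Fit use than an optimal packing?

First-Fit: [10,54] [36,18,7] [47,14] [38,24] [54] [58] → 6 disks.
Total size 360 GB; any packing needs at least ⌈360/64⌉ = 6 disks.
So 6 is already optimal.

0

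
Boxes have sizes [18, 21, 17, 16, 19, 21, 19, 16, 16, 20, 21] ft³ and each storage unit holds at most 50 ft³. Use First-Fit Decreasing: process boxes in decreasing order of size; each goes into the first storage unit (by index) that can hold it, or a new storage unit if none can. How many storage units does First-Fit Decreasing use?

5

Sorted descending: 21, 21, 21, 20, 19, 19, 18, 17, 16, 16, 16.
Put 21 ft³ in storage unit 1; 29 ft³ remain.
Put 21 ft³ in storage unit 1; 8 ft³ remain.
Put 21 ft³ in storage unit 2; 29 ft³ remain.
Put 20 ft³ in storage unit 2; 9 ft³ remain.
Put 19 ft³ in storage unit 3; 31 ft³ remain.
Put 19 ft³ in storage unit 3; 12 ft³ remain.
Put 18 ft³ in storage unit 4; 32 ft³ remain.
Put 17 ft³ in storage unit 4; 15 ft³ remain.
Put 16 ft³ in storage unit 5; 34 ft³ remain.
Put 16 ft³ in storage unit 5; 18 ft³ remain.
Put 16 ft³ in storage unit 5; 2 ft³ remain.
Final storage units: [21,21] [21,20] [19,19] [18,17] [16,16,16].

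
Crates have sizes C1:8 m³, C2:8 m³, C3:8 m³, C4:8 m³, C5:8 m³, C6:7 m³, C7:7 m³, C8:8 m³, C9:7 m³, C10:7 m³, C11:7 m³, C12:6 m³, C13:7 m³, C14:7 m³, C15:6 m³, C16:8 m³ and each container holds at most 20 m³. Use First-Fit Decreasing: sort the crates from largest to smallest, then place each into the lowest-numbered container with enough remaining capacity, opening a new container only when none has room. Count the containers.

Sorted descending: 8, 8, 8, 8, 8, 8, 8, 7, 7, 7, 7, 7, 7, 7, 6, 6.
Put 8 m³ in container 1; 12 m³ remain.
Put 8 m³ in container 1; 4 m³ remain.
Put 8 m³ in container 2; 12 m³ remain.
Put 8 m³ in container 2; 4 m³ remain.
Put 8 m³ in container 3; 12 m³ remain.
Put 8 m³ in container 3; 4 m³ remain.
Put 8 m³ in container 4; 12 m³ remain.
Put 7 m³ in container 4; 5 m³ remain.
Put 7 m³ in container 5; 13 m³ remain.
Put 7 m³ in container 5; 6 m³ remain.
Put 7 m³ in container 6; 13 m³ remain.
Put 7 m³ in container 6; 6 m³ remain.
Put 7 m³ in container 7; 13 m³ remain.
Put 7 m³ in container 7; 6 m³ remain.
Put 6 m³ in container 5; 0 m³ remain.
Put 6 m³ in container 6; 0 m³ remain.
Final containers: [8,8] [8,8] [8,8] [8,7] [7,7,6] [7,7,6] [7,7].

7 containers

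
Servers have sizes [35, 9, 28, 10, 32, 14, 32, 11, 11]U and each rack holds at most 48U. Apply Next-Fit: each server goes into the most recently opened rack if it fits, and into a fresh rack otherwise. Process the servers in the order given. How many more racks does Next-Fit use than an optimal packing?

1

Next-Fit: [35,9] [28,10] [32,14] [32,11] [11] → 5 racks.
Total size 182U; any packing needs at least ⌈182/48⌉ = 4 racks.
An optimal packing achieves that bound: [35,11] [32,14] [32,11] [28,10,9] → 4 racks.
Excess: 5 − 4 = 1.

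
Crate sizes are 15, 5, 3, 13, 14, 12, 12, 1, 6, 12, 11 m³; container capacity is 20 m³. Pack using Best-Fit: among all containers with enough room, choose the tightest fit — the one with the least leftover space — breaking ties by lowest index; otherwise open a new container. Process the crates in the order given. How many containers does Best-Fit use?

Put 15 m³ in container 1; 5 m³ remain.
Put 5 m³ in container 1; 0 m³ remain.
Put 3 m³ in container 2; 17 m³ remain.
Put 13 m³ in container 2; 4 m³ remain.
Put 14 m³ in container 3; 6 m³ remain.
Put 12 m³ in container 4; 8 m³ remain.
Put 12 m³ in container 5; 8 m³ remain.
Put 1 m³ in container 2; 3 m³ remain.
Put 6 m³ in container 3; 0 m³ remain.
Put 12 m³ in container 6; 8 m³ remain.
Put 11 m³ in container 7; 9 m³ remain.

7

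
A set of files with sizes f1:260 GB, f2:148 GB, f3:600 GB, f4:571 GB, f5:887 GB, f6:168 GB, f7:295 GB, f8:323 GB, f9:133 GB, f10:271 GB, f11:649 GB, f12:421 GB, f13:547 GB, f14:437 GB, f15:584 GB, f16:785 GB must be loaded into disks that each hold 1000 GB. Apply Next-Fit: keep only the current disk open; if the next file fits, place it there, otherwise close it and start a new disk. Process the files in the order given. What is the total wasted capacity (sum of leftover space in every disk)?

2921

Put f1 (260 GB) in disk 1; 740 GB remain.
Put f2 (148 GB) in disk 1; 592 GB remain.
Put f3 (600 GB) in disk 2; 400 GB remain.
Put f4 (571 GB) in disk 3; 429 GB remain.
Put f5 (887 GB) in disk 4; 113 GB remain.
Put f6 (168 GB) in disk 5; 832 GB remain.
Put f7 (295 GB) in disk 5; 537 GB remain.
Put f8 (323 GB) in disk 5; 214 GB remain.
Put f9 (133 GB) in disk 5; 81 GB remain.
Put f10 (271 GB) in disk 6; 729 GB remain.
Put f11 (649 GB) in disk 6; 80 GB remain.
Put f12 (421 GB) in disk 7; 579 GB remain.
Put f13 (547 GB) in disk 7; 32 GB remain.
Put f14 (437 GB) in disk 8; 563 GB remain.
Put f15 (584 GB) in disk 9; 416 GB remain.
Put f16 (785 GB) in disk 10; 215 GB remain.
10 disks × 1000 GB = 10000 GB; used 7079 GB; unused 2921 GB.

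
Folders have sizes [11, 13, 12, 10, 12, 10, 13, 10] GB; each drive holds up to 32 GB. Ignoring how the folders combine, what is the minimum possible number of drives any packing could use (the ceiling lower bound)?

Total size = 11 + 13 + 12 + 10 + 12 + 10 + 13 + 10 = 91 GB.
⌈91 / 32⌉ = 3.

3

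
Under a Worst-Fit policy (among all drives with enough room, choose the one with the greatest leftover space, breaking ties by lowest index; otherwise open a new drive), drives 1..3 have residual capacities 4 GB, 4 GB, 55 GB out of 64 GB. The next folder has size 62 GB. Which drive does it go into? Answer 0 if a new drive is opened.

No drive has ≥ 62 GB free, so a new drive is opened.

0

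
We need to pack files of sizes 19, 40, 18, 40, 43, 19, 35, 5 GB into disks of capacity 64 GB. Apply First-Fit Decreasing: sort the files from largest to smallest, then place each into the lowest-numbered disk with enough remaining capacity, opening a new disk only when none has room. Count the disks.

4

Sorted descending: 43, 40, 40, 35, 19, 19, 18, 5.
43 GB → disk 1 (remaining 21 GB)
40 GB → disk 2 (remaining 24 GB)
40 GB → disk 3 (remaining 24 GB)
35 GB → disk 4 (remaining 29 GB)
19 GB → disk 1 (remaining 2 GB)
19 GB → disk 2 (remaining 5 GB)
18 GB → disk 3 (remaining 6 GB)
5 GB → disk 2 (remaining 0 GB)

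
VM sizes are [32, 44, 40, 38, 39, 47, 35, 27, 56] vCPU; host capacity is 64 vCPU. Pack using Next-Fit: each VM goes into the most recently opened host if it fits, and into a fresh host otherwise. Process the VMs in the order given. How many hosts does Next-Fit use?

8

32 vCPU → host 1 (remaining 32 vCPU)
44 vCPU → host 2 (remaining 20 vCPU)
40 vCPU → host 3 (remaining 24 vCPU)
38 vCPU → host 4 (remaining 26 vCPU)
39 vCPU → host 5 (remaining 25 vCPU)
47 vCPU → host 6 (remaining 17 vCPU)
35 vCPU → host 7 (remaining 29 vCPU)
27 vCPU → host 7 (remaining 2 vCPU)
56 vCPU → host 8 (remaining 8 vCPU)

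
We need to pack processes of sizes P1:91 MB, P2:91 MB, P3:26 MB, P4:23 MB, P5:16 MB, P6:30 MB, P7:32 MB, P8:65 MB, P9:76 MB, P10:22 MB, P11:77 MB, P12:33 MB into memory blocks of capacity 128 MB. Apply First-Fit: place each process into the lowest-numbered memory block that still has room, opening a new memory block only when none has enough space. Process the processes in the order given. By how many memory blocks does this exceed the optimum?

1

First-Fit: [91,26] [91,23] [16,30,32,22] [65,33] [76] [77] → 6 memory blocks.
Total size 582 MB; any packing needs at least ⌈582/128⌉ = 5 memory blocks.
An optimal packing achieves that bound: [91,33] [91,32] [77,30,16] [76,26,23] [65,22] → 5 memory blocks.
Excess: 6 − 5 = 1.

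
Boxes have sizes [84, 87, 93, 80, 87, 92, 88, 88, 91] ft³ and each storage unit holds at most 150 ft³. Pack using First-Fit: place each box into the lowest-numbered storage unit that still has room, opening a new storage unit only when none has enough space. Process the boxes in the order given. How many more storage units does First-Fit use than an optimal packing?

First-Fit: [84] [87] [93] [80] [87] [92] [88] [88] [91] → 9 storage units.
9 boxes exceed 75 ft³ (half the capacity), and no two of those can share a storage unit, so at least 9 storage units are needed.
So 9 is already optimal.

0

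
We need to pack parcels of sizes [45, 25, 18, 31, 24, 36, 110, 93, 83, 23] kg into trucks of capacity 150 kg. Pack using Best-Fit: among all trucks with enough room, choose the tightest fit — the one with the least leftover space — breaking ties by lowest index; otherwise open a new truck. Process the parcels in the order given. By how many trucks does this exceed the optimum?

Best-Fit: [45,25,18,31,24] [36,110] [93,23] [83] → 4 trucks.
Total size 488 kg; any packing needs at least ⌈488/150⌉ = 4 trucks.
So 4 is already optimal.

0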